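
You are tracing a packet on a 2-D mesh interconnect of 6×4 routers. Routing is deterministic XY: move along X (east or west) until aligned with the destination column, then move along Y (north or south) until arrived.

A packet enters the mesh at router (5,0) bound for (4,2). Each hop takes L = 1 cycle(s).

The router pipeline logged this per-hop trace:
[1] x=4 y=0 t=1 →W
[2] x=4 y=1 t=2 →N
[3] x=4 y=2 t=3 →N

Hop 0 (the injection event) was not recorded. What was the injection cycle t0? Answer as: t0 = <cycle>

The first recorded entry is hop 1 at cycle 1.
Subtract one hop: t0 = 1 − 1 = 0.

t0 = 0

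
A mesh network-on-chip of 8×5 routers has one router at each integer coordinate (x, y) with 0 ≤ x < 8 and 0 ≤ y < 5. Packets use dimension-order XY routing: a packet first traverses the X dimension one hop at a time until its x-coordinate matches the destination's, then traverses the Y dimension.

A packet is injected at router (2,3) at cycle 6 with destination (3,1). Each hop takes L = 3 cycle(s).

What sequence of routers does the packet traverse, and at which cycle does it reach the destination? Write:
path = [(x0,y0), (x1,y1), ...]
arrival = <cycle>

src (2,3)  cyc=6
E→(3,3)  cyc=9
S→(3,2)  cyc=12
S→(3,1)  cyc=15

path = [(2,3), (3,3), (3,2), (3,1)]
arrival = 15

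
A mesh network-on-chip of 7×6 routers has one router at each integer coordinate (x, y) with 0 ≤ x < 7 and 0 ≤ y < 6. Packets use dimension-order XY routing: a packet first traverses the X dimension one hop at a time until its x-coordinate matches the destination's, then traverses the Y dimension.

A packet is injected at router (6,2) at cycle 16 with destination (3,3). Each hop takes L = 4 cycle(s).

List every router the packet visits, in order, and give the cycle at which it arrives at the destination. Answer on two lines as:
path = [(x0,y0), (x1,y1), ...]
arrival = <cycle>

path = [(6,2), (5,2), (4,2), (3,2), (3,3)]
arrival = 32

src (6,2)  cyc=16
W→(5,2)  cyc=20
W→(4,2)  cyc=24
W→(3,2)  cyc=28
N→(3,3)  cyc=32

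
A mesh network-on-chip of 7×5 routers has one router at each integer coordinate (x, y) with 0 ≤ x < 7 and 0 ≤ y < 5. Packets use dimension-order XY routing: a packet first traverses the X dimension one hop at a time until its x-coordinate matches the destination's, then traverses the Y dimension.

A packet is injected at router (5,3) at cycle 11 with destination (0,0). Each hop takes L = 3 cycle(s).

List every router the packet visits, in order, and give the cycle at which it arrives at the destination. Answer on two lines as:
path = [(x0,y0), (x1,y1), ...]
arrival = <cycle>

path = [(5,3), (4,3), (3,3), (2,3), (1,3), (0,3), (0,2), (0,1), (0,0)]
arrival = 35

#0 — 5,3 | c11
#1 — 4,3 | c14 | W
#2 — 3,3 | c17 | W
#3 — 2,3 | c20 | W
#4 — 1,3 | c23 | W
#5 — 0,3 | c26 | W
#6 — 0,2 | c29 | S
#7 — 0,1 | c32 | S
#8 — 0,0 | c35 | S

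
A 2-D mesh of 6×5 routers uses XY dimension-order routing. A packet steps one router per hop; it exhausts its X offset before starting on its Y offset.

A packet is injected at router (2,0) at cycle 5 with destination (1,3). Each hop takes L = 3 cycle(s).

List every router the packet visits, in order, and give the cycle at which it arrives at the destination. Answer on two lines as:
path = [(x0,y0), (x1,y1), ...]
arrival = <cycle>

  0. router=(2,0) cycle=5 (inject)
  1. router=(1,0) cycle=8 dir=W
  2. router=(1,1) cycle=11 dir=N
  3. router=(1,2) cycle=14 dir=N
  4. router=(1,3) cycle=17 dir=N

path = [(2,0), (1,0), (1,1), (1,2), (1,3)]
arrival = 17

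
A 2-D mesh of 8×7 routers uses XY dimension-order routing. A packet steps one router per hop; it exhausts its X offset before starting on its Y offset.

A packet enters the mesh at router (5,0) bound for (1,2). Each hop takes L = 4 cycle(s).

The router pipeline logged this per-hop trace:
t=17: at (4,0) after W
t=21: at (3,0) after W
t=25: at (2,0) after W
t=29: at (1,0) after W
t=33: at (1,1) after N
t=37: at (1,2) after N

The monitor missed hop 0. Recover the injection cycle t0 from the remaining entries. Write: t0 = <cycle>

t0 = 13

At hop 1 the cycle is 17; in general cyc_k = t0 + kL.
So t0 = 17 − 1·4 = 13.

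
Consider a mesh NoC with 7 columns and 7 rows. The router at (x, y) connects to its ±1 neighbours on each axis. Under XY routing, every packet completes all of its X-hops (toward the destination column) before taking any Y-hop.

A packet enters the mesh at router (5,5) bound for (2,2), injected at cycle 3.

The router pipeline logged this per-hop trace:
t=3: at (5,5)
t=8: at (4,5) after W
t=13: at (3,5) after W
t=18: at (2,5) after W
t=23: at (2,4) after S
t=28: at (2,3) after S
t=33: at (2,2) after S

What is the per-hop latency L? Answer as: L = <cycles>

Δcyc across hop 0→1: 8 − 3 = 5.
Per-hop latency L = Δcyc = 5.

L = 5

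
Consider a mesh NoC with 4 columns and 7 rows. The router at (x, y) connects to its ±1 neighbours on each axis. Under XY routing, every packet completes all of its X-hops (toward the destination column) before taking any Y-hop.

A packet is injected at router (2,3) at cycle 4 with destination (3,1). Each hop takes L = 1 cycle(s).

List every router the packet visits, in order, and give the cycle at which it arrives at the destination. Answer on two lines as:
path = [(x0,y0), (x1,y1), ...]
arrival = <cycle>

path = [(2,3), (3,3), (3,2), (3,1)]
arrival = 7

t=4: at (2,3)
t=5: at (3,3) after E
t=6: at (3,2) after S
t=7: at (3,1) after S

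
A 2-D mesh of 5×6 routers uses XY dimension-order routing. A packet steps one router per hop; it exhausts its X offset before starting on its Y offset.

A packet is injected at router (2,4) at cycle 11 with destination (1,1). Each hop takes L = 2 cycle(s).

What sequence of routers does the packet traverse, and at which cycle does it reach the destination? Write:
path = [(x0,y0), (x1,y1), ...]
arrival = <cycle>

#0 — 2,4 | c11
#1 — 1,4 | c13 | W
#2 — 1,3 | c15 | S
#3 — 1,2 | c17 | S
#4 — 1,1 | c19 | S

path = [(2,4), (1,4), (1,3), (1,2), (1,1)]
arrival = 19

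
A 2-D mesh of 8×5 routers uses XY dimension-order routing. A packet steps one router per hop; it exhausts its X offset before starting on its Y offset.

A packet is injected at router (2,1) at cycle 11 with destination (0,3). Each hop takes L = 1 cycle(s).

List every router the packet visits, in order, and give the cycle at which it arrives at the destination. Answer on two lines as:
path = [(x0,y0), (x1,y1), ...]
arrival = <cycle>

path = [(2,1), (1,1), (0,1), (0,2), (0,3)]
arrival = 15

hop 0: (2,1) @ cyc 11
hop 1: (1,1) @ cyc 12  [W]
hop 2: (0,1) @ cyc 13  [W]
hop 3: (0,2) @ cyc 14  [N]
hop 4: (0,3) @ cyc 15  [N]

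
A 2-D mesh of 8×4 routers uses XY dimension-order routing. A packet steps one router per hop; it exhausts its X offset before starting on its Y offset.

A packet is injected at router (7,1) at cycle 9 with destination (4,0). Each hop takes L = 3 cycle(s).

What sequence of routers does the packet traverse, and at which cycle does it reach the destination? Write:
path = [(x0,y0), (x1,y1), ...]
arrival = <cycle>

#0 — 7,1 | c9
#1 — 6,1 | c12 | W
#2 — 5,1 | c15 | W
#3 — 4,1 | c18 | W
#4 — 4,0 | c21 | S

path = [(7,1), (6,1), (5,1), (4,1), (4,0)]
arrival = 21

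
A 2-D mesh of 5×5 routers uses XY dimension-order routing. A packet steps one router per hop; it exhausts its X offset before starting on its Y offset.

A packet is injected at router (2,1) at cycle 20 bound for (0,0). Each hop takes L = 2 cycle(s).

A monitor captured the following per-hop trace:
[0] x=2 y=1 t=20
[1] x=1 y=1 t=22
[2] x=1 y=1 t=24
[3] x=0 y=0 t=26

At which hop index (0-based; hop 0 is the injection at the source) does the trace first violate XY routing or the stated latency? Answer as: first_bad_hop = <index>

first_bad_hop = 2

check 1→ d=(-1,0) cyc+2: ok
check 2→ d=(0,0) cyc+2: BAD: non-unit step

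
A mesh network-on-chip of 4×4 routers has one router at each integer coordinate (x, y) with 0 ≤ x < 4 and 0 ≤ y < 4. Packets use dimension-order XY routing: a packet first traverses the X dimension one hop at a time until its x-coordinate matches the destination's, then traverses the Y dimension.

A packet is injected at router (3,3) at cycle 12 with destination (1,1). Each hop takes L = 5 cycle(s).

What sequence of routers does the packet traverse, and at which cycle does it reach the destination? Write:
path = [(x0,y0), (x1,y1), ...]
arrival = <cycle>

src (3,3)  cyc=12
W→(2,3)  cyc=17
W→(1,3)  cyc=22
S→(1,2)  cyc=27
S→(1,1)  cyc=32

path = [(3,3), (2,3), (1,3), (1,2), (1,1)]
arrival = 32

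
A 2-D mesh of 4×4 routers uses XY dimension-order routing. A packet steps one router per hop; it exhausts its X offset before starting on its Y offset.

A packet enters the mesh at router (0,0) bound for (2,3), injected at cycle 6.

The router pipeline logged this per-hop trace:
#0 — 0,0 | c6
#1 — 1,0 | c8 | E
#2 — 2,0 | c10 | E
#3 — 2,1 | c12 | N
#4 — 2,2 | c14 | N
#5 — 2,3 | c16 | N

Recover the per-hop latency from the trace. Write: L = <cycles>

From hop 0 (6) to hop 1 (8): +2 cycles.
Per-hop latency L = Δcyc = 2.

L = 2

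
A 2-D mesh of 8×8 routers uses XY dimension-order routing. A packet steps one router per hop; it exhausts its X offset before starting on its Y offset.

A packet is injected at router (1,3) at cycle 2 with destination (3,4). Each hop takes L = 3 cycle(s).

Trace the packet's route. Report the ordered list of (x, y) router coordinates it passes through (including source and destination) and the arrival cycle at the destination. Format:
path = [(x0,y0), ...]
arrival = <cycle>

t=2: at (1,3)
t=5: at (2,3) after E
t=8: at (3,3) after E
t=11: at (3,4) after N

path = [(1,3), (2,3), (3,3), (3,4)]
arrival = 11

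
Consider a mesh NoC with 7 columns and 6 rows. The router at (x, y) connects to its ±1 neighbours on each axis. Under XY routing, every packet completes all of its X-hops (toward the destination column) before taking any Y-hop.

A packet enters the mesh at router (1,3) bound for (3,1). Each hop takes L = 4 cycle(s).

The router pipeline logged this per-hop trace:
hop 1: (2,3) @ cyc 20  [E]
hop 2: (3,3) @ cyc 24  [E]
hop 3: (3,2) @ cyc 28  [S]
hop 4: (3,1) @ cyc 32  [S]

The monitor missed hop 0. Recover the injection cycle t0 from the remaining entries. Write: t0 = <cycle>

t0 = 16

Hop 1 reached at cycle 20; hop k is at t0 + k·L.
t0 = cyc[1] − L = 20 − 4 = 16.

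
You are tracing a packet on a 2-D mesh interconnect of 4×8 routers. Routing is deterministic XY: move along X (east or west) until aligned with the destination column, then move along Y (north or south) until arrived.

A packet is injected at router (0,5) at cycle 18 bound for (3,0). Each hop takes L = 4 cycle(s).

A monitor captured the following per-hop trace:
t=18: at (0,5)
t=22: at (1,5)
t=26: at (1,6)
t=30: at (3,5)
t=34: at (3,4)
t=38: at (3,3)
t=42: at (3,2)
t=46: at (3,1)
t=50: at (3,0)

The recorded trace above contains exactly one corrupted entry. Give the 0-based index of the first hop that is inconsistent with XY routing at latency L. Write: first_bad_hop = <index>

first_bad_hop = 2

[1] (+1,+0) / 4c ⇒ ok
[2] (+0,+1) / 4c ⇒ BAD: Y-move but x=1≠3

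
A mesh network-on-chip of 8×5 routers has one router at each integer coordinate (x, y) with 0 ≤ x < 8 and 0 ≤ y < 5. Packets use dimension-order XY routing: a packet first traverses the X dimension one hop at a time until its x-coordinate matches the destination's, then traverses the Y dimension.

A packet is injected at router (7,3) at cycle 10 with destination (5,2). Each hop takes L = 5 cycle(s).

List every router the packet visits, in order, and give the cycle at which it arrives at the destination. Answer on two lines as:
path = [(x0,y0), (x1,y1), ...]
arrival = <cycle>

[0] x=7 y=3 t=10
[1] x=6 y=3 t=15 →W
[2] x=5 y=3 t=20 →W
[3] x=5 y=2 t=25 →S

path = [(7,3), (6,3), (5,3), (5,2)]
arrival = 25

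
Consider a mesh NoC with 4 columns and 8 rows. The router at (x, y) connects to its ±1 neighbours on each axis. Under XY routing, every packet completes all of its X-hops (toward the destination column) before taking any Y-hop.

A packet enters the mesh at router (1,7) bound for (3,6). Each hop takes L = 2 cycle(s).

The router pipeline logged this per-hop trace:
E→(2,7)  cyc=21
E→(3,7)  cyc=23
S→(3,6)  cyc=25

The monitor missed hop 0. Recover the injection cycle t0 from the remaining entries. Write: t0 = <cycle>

t0 = 19

At hop 1 the cycle is 21; in general cyc_k = t0 + kL.
Subtract one hop: t0 = 21 − 2 = 19.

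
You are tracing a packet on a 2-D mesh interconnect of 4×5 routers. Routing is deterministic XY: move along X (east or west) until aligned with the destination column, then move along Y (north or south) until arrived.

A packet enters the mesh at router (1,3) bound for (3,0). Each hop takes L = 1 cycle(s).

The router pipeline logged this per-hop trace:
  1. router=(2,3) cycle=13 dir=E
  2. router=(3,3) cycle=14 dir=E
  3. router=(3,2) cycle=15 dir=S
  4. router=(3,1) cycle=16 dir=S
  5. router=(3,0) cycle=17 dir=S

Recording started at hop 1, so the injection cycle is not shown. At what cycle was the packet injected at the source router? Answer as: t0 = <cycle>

The first recorded entry is hop 1 at cycle 13.
Therefore t0 = 13 − L = 12.

t0 = 12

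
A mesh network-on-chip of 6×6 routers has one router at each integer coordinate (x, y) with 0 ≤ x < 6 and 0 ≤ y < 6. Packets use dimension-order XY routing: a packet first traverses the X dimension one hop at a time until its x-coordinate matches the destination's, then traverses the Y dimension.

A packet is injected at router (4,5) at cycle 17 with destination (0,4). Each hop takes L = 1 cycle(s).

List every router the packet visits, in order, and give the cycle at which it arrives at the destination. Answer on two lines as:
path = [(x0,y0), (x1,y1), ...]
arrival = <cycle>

  0. router=(4,5) cycle=17 (inject)
  1. router=(3,5) cycle=18 dir=W
  2. router=(2,5) cycle=19 dir=W
  3. router=(1,5) cycle=20 dir=W
  4. router=(0,5) cycle=21 dir=W
  5. router=(0,4) cycle=22 dir=S

path = [(4,5), (3,5), (2,5), (1,5), (0,5), (0,4)]
arrival = 22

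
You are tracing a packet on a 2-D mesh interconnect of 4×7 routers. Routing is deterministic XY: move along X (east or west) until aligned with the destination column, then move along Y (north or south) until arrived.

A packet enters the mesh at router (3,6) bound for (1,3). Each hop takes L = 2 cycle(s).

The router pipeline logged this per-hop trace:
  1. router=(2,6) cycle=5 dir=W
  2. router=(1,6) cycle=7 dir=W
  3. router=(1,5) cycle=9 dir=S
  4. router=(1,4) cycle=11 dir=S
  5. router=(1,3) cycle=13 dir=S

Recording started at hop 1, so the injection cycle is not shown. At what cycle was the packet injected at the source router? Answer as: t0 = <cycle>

At hop 1 the cycle is 5; in general cyc_k = t0 + kL.
So t0 = 5 − 1·2 = 3.

t0 = 3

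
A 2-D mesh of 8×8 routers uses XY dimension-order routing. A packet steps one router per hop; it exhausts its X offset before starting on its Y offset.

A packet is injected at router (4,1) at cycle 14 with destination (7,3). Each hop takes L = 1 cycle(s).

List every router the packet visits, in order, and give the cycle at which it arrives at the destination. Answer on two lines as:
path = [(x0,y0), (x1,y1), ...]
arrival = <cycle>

src (4,1)  cyc=14
E→(5,1)  cyc=15
E→(6,1)  cyc=16
E→(7,1)  cyc=17
N→(7,2)  cyc=18
N→(7,3)  cyc=19

path = [(4,1), (5,1), (6,1), (7,1), (7,2), (7,3)]
arrival = 19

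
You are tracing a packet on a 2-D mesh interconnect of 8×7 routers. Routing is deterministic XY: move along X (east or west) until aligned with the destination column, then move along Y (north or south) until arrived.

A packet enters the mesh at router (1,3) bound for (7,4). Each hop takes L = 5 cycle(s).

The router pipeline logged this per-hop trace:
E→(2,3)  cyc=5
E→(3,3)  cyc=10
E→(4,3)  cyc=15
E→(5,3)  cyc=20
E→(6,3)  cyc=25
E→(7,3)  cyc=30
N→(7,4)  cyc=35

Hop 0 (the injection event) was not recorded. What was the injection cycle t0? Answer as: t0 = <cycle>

Hop 1 reached at cycle 5; hop k is at t0 + k·L.
Therefore t0 = 5 − L = 0.

t0 = 0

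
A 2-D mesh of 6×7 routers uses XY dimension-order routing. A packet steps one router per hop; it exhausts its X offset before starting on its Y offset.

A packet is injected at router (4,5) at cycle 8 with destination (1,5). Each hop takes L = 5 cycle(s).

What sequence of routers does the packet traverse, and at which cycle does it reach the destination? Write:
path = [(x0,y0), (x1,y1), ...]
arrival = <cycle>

path = [(4,5), (3,5), (2,5), (1,5)]
arrival = 23

[0] x=4 y=5 t=8
[1] x=3 y=5 t=13 →W
[2] x=2 y=5 t=18 →W
[3] x=1 y=5 t=23 →W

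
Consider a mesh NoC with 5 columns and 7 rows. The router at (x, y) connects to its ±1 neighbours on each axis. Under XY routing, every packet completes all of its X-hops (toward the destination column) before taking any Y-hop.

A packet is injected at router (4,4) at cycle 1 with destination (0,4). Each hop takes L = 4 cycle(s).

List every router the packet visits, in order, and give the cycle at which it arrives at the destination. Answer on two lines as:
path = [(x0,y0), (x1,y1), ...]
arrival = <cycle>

[0] x=4 y=4 t=1
[1] x=3 y=4 t=5 →W
[2] x=2 y=4 t=9 →W
[3] x=1 y=4 t=13 →W
[4] x=0 y=4 t=17 →W

path = [(4,4), (3,4), (2,4), (1,4), (0,4)]
arrival = 17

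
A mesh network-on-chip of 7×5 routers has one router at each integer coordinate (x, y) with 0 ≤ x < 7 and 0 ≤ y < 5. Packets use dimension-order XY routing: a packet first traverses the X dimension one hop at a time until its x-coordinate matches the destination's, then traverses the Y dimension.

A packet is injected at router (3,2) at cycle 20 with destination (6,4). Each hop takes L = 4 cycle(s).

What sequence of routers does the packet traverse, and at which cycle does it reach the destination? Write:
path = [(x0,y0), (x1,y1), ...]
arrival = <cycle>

path = [(3,2), (4,2), (5,2), (6,2), (6,3), (6,4)]
arrival = 40

src (3,2)  cyc=20
E→(4,2)  cyc=24
E→(5,2)  cyc=28
E→(6,2)  cyc=32
N→(6,3)  cyc=36
N→(6,4)  cyc=40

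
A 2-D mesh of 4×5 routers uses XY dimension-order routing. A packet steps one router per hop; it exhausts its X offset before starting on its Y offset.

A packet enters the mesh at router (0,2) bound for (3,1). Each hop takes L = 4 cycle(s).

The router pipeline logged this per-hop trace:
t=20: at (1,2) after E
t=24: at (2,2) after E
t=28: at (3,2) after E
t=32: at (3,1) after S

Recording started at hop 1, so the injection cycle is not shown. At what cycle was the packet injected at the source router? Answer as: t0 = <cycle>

Hop 1 reached at cycle 20; hop k is at t0 + k·L.
So t0 = 20 − 1·4 = 16.

t0 = 16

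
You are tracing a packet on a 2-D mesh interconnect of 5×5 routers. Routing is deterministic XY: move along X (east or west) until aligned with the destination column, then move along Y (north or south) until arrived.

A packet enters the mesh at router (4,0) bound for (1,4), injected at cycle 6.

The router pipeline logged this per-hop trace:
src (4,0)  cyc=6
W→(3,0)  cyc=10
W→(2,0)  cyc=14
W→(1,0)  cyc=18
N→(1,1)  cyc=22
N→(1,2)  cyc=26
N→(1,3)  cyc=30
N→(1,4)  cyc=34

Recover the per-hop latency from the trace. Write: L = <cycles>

L = 4

From hop 0 (6) to hop 1 (10): +4 cycles.
That increment is L by definition: L = 4.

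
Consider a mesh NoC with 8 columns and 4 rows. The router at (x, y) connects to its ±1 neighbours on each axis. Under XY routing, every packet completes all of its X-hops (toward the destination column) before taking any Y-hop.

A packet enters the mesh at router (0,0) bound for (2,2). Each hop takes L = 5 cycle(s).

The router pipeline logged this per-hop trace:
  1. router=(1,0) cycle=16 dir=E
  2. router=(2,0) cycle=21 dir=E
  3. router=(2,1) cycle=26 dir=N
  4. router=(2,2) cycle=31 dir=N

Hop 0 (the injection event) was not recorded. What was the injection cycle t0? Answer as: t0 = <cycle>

t0 = 11

At hop 1 the cycle is 16; in general cyc_k = t0 + kL.
t0 = cyc[1] − L = 16 − 5 = 11.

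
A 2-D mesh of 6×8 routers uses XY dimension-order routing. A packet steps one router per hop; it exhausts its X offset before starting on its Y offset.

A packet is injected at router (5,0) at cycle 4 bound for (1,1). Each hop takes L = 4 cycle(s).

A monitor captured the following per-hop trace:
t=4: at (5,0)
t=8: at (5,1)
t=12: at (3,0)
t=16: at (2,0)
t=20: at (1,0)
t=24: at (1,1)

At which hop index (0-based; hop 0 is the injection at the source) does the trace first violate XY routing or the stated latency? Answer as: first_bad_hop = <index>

first_bad_hop = 1

hop 1: step (+0,+1), +4 cyc — BAD: Y-move but x=5≠1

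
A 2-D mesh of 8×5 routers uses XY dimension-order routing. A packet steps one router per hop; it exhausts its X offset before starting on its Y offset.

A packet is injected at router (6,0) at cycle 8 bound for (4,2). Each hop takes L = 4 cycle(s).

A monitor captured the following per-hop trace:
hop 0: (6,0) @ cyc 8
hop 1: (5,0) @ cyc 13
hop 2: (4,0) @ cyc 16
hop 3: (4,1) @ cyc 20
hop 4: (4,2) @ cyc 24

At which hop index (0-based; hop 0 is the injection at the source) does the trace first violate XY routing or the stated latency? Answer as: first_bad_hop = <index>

[1] (-1,+0) / 5c ⇒ BAD: Δcyc=5≠L

first_bad_hop = 1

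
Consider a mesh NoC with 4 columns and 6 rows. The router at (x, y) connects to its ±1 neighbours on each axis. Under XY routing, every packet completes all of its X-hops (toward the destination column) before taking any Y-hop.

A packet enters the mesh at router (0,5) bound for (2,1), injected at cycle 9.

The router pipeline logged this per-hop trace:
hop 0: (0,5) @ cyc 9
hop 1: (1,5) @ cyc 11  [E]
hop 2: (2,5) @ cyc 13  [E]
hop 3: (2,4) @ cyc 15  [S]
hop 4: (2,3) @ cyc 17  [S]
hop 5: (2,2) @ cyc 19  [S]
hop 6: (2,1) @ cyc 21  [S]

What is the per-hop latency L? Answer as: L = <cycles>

L = 2

cyc[1] − cyc[0] = 11 − 9 = 2.
Each hop adds L, hence L = 2.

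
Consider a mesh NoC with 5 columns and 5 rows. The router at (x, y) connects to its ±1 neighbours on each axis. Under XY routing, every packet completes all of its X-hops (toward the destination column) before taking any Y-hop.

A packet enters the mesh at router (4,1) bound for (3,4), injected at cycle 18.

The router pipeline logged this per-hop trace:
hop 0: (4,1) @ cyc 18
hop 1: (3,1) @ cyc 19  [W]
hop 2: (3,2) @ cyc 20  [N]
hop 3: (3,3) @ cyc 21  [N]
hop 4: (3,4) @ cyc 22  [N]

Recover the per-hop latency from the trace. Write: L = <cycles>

L = 1

cyc[1] − cyc[0] = 19 − 18 = 1.
Per-hop latency L = Δcyc = 1.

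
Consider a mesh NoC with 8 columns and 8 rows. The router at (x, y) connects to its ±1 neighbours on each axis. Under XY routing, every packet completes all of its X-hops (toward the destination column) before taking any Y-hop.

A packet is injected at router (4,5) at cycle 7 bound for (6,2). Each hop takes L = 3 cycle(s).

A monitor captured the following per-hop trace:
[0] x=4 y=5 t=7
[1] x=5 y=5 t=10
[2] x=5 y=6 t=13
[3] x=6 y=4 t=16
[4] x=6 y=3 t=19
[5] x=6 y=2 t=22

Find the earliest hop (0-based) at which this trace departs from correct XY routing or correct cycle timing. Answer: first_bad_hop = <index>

first_bad_hop = 2

  1: Δx=+1 Δy=+0 Δt=3 [ok]
  2: Δx=+0 Δy=+1 Δt=3 [BAD: Y-move but x=5≠6]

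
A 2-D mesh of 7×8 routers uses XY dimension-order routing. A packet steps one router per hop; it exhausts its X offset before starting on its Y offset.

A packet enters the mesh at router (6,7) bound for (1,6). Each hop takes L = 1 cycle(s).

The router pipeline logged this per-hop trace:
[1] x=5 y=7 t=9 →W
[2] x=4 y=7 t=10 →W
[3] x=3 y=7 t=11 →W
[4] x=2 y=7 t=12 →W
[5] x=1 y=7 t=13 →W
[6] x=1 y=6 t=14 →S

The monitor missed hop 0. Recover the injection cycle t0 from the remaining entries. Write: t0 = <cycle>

cyc[1] = 9 and cyc[k] = t0 + k·L for every k.
t0 = cyc[1] − L = 9 − 1 = 8.

t0 = 8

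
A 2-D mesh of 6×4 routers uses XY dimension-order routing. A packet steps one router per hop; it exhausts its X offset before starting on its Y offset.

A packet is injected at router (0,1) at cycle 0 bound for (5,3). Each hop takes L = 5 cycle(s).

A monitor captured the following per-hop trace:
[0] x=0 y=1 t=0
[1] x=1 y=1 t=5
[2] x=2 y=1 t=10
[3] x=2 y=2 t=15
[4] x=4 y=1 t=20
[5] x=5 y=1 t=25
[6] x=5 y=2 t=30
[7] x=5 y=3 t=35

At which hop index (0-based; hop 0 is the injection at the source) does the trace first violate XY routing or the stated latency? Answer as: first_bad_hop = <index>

hop 1: step (+1,+0), +5 cyc — ok
hop 2: step (+1,+0), +5 cyc — ok
hop 3: step (+0,+1), +5 cyc — BAD: Y-move but x=2≠5

first_bad_hop = 3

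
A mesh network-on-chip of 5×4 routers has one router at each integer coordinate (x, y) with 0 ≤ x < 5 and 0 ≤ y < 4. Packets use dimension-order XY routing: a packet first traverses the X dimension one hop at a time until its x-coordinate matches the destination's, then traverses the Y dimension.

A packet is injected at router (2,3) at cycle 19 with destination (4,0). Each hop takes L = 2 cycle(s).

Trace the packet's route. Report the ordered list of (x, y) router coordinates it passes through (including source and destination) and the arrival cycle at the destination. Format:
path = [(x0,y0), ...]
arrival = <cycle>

  0. router=(2,3) cycle=19 (inject)
  1. router=(3,3) cycle=21 dir=E
  2. router=(4,3) cycle=23 dir=E
  3. router=(4,2) cycle=25 dir=S
  4. router=(4,1) cycle=27 dir=S
  5. router=(4,0) cycle=29 dir=S

path = [(2,3), (3,3), (4,3), (4,2), (4,1), (4,0)]
arrival = 29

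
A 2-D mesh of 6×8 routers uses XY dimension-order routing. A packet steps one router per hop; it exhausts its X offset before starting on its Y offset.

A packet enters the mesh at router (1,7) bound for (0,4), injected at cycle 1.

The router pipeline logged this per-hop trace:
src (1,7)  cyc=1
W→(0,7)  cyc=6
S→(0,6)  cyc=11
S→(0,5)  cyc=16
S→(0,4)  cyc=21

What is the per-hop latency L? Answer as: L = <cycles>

From hop 0 (1) to hop 1 (6): +5 cycles.
That increment is L by definition: L = 5.

L = 5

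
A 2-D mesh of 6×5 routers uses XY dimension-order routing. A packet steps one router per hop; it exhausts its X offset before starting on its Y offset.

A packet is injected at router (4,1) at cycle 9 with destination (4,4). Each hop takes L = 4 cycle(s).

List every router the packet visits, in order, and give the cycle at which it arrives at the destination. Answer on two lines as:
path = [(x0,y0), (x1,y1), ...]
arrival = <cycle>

  0. router=(4,1) cycle=9 (inject)
  1. router=(4,2) cycle=13 dir=N
  2. router=(4,3) cycle=17 dir=N
  3. router=(4,4) cycle=21 dir=N

path = [(4,1), (4,2), (4,3), (4,4)]
arrival = 21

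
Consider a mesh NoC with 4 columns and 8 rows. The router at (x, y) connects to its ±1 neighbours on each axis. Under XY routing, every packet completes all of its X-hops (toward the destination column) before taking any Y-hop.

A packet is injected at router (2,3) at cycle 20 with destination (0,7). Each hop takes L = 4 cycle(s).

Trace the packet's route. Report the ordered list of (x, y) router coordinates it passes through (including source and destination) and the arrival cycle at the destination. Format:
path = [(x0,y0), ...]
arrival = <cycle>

path = [(2,3), (1,3), (0,3), (0,4), (0,5), (0,6), (0,7)]
arrival = 44

t=20: at (2,3)
t=24: at (1,3) after W
t=28: at (0,3) after W
t=32: at (0,4) after N
t=36: at (0,5) after N
t=40: at (0,6) after N
t=44: at (0,7) after N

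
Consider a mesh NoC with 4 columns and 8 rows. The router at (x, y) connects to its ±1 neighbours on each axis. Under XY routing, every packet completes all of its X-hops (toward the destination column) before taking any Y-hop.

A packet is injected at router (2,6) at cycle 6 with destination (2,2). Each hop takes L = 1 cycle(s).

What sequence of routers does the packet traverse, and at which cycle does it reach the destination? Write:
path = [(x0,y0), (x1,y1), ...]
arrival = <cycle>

path = [(2,6), (2,5), (2,4), (2,3), (2,2)]
arrival = 10

#0 — 2,6 | c6
#1 — 2,5 | c7 | S
#2 — 2,4 | c8 | S
#3 — 2,3 | c9 | S
#4 — 2,2 | c10 | S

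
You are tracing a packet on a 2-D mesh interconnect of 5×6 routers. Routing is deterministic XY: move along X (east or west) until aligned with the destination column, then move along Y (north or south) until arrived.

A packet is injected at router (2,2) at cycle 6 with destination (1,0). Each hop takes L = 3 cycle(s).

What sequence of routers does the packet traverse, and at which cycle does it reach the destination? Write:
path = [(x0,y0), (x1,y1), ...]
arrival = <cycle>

t=6: at (2,2)
t=9: at (1,2) after W
t=12: at (1,1) after S
t=15: at (1,0) after S

path = [(2,2), (1,2), (1,1), (1,0)]
arrival = 15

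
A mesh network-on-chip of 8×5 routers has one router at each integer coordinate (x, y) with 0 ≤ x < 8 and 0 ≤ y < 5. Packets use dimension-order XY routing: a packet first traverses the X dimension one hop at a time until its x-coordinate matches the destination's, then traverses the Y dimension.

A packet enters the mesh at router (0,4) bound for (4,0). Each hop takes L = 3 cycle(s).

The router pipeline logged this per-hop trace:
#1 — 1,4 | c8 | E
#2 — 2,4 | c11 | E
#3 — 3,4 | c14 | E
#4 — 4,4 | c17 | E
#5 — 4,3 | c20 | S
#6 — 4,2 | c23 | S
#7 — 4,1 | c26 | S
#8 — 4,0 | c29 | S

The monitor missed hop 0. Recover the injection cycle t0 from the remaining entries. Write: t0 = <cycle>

t0 = 5

Hop 1 reached at cycle 8; hop k is at t0 + k·L.
Subtract one hop: t0 = 8 − 3 = 5.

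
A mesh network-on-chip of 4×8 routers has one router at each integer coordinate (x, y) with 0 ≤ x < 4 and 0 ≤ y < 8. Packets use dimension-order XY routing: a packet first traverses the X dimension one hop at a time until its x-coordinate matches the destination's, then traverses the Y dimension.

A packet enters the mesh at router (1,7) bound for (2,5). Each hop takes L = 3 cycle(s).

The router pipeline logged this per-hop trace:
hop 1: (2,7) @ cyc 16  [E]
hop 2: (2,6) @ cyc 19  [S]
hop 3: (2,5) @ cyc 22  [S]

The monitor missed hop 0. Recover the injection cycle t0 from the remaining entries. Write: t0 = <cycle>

cyc[1] = 16 and cyc[k] = t0 + k·L for every k.
t0 = cyc[1] − L = 16 − 3 = 13.

t0 = 13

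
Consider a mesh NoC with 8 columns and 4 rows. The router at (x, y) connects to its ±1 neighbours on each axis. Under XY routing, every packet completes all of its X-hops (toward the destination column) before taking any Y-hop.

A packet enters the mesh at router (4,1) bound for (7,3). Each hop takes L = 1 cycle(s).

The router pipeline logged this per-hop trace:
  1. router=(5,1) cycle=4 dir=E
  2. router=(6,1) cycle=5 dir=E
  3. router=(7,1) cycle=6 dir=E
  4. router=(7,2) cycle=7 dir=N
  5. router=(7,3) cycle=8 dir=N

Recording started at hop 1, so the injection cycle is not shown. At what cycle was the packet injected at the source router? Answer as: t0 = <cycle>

Hop 1 reached at cycle 4; hop k is at t0 + k·L.
t0 = cyc[1] − L = 4 − 1 = 3.

t0 = 3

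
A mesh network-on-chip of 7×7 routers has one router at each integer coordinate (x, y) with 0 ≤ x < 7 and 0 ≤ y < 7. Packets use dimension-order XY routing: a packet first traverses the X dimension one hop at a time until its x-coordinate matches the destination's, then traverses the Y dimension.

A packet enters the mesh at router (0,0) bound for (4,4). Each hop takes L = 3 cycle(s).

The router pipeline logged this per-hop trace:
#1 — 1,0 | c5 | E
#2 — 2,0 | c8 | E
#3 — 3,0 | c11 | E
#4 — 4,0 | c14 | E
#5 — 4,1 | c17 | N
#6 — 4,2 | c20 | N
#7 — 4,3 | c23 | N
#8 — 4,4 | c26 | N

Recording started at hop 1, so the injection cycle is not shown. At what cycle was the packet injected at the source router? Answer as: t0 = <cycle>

t0 = 2

The first recorded entry is hop 1 at cycle 5.
Subtract one hop: t0 = 5 − 3 = 2.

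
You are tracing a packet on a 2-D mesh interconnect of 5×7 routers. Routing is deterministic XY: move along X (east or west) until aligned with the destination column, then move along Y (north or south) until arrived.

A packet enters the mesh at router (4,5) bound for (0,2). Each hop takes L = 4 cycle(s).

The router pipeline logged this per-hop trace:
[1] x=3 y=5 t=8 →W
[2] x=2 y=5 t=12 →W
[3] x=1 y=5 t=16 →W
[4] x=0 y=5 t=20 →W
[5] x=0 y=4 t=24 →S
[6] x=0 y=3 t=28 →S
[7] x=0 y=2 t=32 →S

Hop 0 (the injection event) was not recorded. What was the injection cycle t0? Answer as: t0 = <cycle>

t0 = 4

cyc[1] = 8 and cyc[k] = t0 + k·L for every k.
So t0 = 8 − 1·4 = 4.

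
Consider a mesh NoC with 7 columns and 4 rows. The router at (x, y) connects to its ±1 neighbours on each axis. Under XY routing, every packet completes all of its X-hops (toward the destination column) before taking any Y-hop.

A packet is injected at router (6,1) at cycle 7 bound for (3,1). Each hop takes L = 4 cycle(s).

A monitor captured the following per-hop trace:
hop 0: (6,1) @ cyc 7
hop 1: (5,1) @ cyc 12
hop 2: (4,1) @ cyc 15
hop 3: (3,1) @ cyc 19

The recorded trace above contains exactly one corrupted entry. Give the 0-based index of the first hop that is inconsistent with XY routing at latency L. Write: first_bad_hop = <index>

first_bad_hop = 1

[1] (-1,+0) / 5c ⇒ BAD: Δcyc=5≠L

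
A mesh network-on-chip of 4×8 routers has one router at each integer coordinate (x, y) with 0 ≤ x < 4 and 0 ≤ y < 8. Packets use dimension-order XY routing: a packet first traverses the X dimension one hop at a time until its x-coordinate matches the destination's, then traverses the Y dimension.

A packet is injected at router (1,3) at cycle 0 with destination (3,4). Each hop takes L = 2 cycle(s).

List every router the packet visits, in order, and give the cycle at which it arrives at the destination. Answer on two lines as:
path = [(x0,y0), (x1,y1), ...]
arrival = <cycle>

path = [(1,3), (2,3), (3,3), (3,4)]
arrival = 6

[0] x=1 y=3 t=0
[1] x=2 y=3 t=2 →E
[2] x=3 y=3 t=4 →E
[3] x=3 y=4 t=6 →N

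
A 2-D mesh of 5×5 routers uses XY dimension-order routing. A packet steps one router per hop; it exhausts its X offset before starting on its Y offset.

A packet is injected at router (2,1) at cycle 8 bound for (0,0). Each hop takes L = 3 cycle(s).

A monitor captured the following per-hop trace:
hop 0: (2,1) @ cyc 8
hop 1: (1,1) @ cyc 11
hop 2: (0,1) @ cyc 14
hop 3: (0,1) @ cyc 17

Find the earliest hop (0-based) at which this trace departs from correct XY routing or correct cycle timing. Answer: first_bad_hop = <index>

hop 1: step (-1,+0), +3 cyc — ok
hop 2: step (-1,+0), +3 cyc — ok
hop 3: step (+0,+0), +3 cyc — BAD: non-unit step

first_bad_hop = 3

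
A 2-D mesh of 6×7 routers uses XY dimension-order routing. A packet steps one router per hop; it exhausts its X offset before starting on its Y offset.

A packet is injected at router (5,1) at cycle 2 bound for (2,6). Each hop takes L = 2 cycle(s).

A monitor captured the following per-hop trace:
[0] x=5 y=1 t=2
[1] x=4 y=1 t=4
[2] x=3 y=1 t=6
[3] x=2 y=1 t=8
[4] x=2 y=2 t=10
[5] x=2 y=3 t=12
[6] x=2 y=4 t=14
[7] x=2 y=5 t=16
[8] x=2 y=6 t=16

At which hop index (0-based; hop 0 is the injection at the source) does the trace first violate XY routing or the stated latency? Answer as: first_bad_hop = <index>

[1] (-1,+0) / 2c ⇒ ok
[2] (-1,+0) / 2c ⇒ ok
[3] (-1,+0) / 2c ⇒ ok
[4] (+0,+1) / 2c ⇒ ok
[5] (+0,+1) / 2c ⇒ ok
[6] (+0,+1) / 2c ⇒ ok
[7] (+0,+1) / 2c ⇒ ok
[8] (+0,+1) / 0c ⇒ BAD: Δcyc=0≠L

first_bad_hop = 8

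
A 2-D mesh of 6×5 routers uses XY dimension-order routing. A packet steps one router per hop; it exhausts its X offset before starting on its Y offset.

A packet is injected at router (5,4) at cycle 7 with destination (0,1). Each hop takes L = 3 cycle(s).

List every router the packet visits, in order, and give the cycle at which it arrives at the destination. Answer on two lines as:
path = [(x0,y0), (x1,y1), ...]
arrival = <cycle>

path = [(5,4), (4,4), (3,4), (2,4), (1,4), (0,4), (0,3), (0,2), (0,1)]
arrival = 31

[0] x=5 y=4 t=7
[1] x=4 y=4 t=10 →W
[2] x=3 y=4 t=13 →W
[3] x=2 y=4 t=16 →W
[4] x=1 y=4 t=19 →W
[5] x=0 y=4 t=22 →W
[6] x=0 y=3 t=25 →S
[7] x=0 y=2 t=28 →S
[8] x=0 y=1 t=31 →S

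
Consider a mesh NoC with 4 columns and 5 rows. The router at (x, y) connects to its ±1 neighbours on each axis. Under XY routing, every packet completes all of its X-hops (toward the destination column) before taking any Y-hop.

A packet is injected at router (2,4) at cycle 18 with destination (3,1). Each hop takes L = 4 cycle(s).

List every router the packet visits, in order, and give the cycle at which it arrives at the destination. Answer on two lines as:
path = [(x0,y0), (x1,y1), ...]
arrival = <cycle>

#0 — 2,4 | c18
#1 — 3,4 | c22 | E
#2 — 3,3 | c26 | S
#3 — 3,2 | c30 | S
#4 — 3,1 | c34 | S

path = [(2,4), (3,4), (3,3), (3,2), (3,1)]
arrival = 34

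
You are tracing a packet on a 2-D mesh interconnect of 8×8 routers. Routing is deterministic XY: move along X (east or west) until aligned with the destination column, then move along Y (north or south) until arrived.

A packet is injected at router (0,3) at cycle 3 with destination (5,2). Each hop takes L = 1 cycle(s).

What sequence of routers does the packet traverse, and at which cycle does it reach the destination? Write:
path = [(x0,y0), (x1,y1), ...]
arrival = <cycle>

hop 0: (0,3) @ cyc 3
hop 1: (1,3) @ cyc 4  [E]
hop 2: (2,3) @ cyc 5  [E]
hop 3: (3,3) @ cyc 6  [E]
hop 4: (4,3) @ cyc 7  [E]
hop 5: (5,3) @ cyc 8  [E]
hop 6: (5,2) @ cyc 9  [S]

path = [(0,3), (1,3), (2,3), (3,3), (4,3), (5,3), (5,2)]
arrival = 9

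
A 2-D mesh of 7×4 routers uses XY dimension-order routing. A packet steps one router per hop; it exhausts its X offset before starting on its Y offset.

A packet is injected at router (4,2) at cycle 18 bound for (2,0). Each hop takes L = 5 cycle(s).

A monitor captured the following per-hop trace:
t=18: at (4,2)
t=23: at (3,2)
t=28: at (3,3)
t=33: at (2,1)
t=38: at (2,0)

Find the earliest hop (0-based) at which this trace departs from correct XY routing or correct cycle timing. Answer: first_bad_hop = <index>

[1] (-1,+0) / 5c ⇒ ok
[2] (+0,+1) / 5c ⇒ BAD: Y-move but x=3≠2

first_bad_hop = 2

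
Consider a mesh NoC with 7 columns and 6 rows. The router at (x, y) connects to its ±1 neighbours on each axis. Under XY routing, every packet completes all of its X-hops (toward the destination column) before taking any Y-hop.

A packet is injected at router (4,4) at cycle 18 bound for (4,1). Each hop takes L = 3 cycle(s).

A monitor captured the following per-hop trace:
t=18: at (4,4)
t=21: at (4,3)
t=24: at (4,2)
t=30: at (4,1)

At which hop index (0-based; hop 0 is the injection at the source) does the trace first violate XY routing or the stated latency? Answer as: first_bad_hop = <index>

first_bad_hop = 3

check 1→ d=(0,-1) cyc+3: ok
check 2→ d=(0,-1) cyc+3: ok
check 3→ d=(0,-1) cyc+6: BAD: Δcyc=6≠L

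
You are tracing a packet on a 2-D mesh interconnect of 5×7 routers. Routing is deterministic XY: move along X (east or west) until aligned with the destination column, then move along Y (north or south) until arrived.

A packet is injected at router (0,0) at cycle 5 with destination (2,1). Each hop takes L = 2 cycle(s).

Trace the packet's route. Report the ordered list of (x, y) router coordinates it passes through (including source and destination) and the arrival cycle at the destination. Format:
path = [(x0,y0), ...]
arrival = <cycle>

path = [(0,0), (1,0), (2,0), (2,1)]
arrival = 11

[0] x=0 y=0 t=5
[1] x=1 y=0 t=7 →E
[2] x=2 y=0 t=9 →E
[3] x=2 y=1 t=11 →N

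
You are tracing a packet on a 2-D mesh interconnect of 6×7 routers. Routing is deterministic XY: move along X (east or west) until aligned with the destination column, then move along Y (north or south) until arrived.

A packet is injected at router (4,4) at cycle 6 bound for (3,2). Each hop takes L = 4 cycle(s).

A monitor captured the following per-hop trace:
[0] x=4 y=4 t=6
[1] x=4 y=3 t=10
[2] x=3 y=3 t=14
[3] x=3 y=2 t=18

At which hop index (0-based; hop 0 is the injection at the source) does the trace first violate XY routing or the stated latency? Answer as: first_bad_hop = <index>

hop 1: step (+0,-1), +4 cyc — BAD: Y-move but x=4≠3

first_bad_hop = 1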